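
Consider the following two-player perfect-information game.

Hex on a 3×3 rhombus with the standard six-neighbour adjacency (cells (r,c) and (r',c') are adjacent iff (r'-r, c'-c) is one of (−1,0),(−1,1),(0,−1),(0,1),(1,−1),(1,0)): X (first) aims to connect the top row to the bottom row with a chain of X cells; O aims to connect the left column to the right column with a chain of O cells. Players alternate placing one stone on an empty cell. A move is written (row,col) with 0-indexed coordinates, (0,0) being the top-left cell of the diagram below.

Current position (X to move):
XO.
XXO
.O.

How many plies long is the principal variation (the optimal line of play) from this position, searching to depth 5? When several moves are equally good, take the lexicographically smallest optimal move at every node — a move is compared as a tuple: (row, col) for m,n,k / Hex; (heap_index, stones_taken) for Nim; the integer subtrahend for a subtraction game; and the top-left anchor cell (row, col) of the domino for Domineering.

p1 X@[XO./XXO/.O.]: (0,2)[XOX/XXO/.O.]-1 (2,0)[XO./XXO/XO.]+1* (2,2)[XO./XXO/.OX]-1
p2 O@[XO./XXO/XO.] terminal -1; root [XO./XXO/.O.] d5

PV length from [XO./XXO/.O.]: 1 ply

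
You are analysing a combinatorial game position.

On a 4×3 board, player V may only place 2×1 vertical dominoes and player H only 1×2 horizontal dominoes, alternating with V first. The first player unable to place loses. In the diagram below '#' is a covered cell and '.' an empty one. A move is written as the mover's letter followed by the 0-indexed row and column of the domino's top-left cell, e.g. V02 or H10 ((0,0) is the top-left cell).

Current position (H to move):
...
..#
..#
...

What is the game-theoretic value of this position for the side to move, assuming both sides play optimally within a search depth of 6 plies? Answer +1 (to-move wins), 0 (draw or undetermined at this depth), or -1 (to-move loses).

ply 1, H at .../..#/..#/... | H00=-1→##./..#/..#/...*; H01=-1→.##/..#/..#/...; H10=-1→.../###/..#/...; H20=-1→.../..#/###/...; H30=-1→.../..#/..#/##.; H31=-1→.../..#/..#/.##
ply 2, V at ##./..#/..#/... | V10=+1→##./#.#/#.#/...*; V11=+1→##./.##/.##/...; V20=+1→##./..#/#.#/#..; V21=+1→##./..#/.##/.#.
ply 3, H at ##./#.#/#.#/... | H30=-1→##./#.#/#.#/##.*; H31=-1→##./#.#/#.#/.##
ply 4, V at ##./#.#/#.#/##. | V11=+1→##./###/###/##.*
ply 5: ##./###/###/##. is terminal -1 (H); from .../..#/..#/... depth 6

value(.../..#/..#/..., H) = -1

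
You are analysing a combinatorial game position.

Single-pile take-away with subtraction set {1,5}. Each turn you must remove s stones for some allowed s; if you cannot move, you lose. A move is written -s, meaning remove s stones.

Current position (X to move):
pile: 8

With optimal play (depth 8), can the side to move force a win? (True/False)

ply 1, X at 8 | -1=-1→7*; -5=-1→3
ply 2, O at 7 | -1=+1→6*; -5=+1→2
ply 3, X at 6 | -1=-1→5*; -5=-1→1
ply 4, O at 5 | -1=+1→4*; -5=+1→0
ply 5, X at 4 | -1=-1→3*
ply 6, O at 3 | -1=+1→2*
ply 7, X at 2 | -1=-1→1*
ply 8, O at 1 | -1=+1→0*
ply 9: 0 is terminal -1 (X); from 8 depth 8

X winning at [8]: False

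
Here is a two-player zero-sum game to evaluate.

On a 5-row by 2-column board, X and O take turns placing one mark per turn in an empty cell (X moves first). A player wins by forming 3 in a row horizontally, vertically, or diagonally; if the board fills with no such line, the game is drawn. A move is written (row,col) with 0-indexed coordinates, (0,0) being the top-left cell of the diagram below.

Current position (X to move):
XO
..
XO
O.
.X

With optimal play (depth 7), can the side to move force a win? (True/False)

X winning at [XO/../XO/O./.X]: True

[XO/../XO/O./.X] X move#1: (1,0):+1/XO/X./XO/O./.X*, (1,1):+0/XO/.X/XO/O./.X, (3,1):-1/XO/../XO/OX/.X, (4,0):-1/XO/../XO/O./XX
[XO/X./XO/O./.X] end (terminal -1, O#2); searched XO/../XO/O./.X to 7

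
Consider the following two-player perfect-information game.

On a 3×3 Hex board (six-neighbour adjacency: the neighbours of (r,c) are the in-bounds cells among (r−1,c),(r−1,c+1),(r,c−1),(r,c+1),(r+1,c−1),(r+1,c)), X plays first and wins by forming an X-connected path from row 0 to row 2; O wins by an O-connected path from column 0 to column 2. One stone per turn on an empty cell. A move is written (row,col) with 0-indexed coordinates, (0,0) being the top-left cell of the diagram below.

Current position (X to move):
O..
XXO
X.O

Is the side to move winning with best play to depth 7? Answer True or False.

X winning at [O../XXO/X.O]: True

p1 X@[O../XXO/X.O]: (0,1)[OX./XXO/X.O]+1* (0,2)[O.X/XXO/X.O]+1 (2,1)[O../XXO/XXO]+1
p2 O@[OX./XXO/X.O] terminal -1; root [O../XXO/X.O] d7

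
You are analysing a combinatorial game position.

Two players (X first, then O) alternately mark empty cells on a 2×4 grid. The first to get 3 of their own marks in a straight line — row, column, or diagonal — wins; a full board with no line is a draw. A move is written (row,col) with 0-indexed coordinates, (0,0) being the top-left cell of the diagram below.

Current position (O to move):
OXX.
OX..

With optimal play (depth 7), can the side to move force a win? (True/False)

O winning at [OXX./OX..]: False

[OXX./OX..] O move#1: (0,3):+0/OXXO/OX..*, (1,2):-1/OXX./OXO., (1,3):-1/OXX./OX.O
[OXXO/OX..] X move#2: (1,2):+0/OXXO/OXX.*, (1,3):+0/OXXO/OX.X
[OXXO/OXX.] O move#3: (1,3):+0/OXXO/OXXO*
[OXXO/OXXO] end (terminal +0, X#4); searched OXX./OX.. to 7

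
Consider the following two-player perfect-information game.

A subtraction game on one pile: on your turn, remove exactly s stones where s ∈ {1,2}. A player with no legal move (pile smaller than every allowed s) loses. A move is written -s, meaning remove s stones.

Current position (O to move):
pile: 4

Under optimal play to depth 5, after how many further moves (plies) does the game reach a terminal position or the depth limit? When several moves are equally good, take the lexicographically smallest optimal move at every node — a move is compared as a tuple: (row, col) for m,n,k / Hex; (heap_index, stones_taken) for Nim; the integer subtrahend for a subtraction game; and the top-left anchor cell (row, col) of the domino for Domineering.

PV length from [4]: 3 plies

p1 O@[4]: -1[3]+1* -2[2]-1
p2 X@[3]: -1[2]-1* -2[1]-1
p3 O@[2]: -1[1]-1 -2[0]+1*
p4 X@[0] terminal -1; root [4] d5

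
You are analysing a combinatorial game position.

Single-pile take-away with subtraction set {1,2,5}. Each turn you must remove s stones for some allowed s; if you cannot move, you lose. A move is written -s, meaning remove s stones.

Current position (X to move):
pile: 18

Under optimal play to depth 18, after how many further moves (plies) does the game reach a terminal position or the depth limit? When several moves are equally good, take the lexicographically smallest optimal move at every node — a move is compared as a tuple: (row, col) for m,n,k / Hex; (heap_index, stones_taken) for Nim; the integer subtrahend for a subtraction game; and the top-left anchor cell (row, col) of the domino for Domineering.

PV length from [18]: 12 plies

p1 X@[18]: -1[17]-1* -2[16]-1 -5[13]-1
p2 O@[17]: -1[16]-1 -2[15]+1* -5[12]+1
p3 X@[15]: -1[14]-1* -2[13]-1 -5[10]-1
p4 O@[14]: -1[13]-1 -2[12]+1* -5[9]+1
p5 X@[12]: -1[11]-1* -2[10]-1 -5[7]-1
p6 O@[11]: -1[10]-1 -2[9]+1* -5[6]+1
p7 X@[9]: -1[8]-1* -2[7]-1 -5[4]-1
p8 O@[8]: -1[7]-1 -2[6]+1* -5[3]+1
p9 X@[6]: -1[5]-1* -2[4]-1 -5[1]-1
p10 O@[5]: -1[4]-1 -2[3]+1* -5[0]+1
p11 X@[3]: -1[2]-1* -2[1]-1
p12 O@[2]: -1[1]-1 -2[0]+1*
p13 X@[0] terminal -1; root [18] d18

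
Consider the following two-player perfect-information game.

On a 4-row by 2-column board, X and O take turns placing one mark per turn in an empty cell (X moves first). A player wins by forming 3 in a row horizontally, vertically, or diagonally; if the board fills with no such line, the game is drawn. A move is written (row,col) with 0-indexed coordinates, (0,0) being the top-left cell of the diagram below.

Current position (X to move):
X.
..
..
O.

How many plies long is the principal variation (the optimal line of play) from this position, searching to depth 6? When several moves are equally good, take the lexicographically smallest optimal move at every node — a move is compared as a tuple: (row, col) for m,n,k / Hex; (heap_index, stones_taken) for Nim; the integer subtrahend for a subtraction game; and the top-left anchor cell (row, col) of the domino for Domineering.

PV length from [X./../../O.]: 6 plies

[X./../../O.] X move#1: (0,1):+0/XX/../../O.*, (1,0):+0/X./X./../O., (1,1):+0/X./.X/../O., (2,0):+0/X./../X./O., (2,1):+0/X./../.X/O., (3,1):+0/X./../../OX
[XX/../../O.] O move#2: (1,0):+0/XX/O./../O.*, (1,1):+0/XX/.O/../O., (2,0):+0/XX/../O./O., (2,1):+0/XX/../.O/O., (3,1):+0/XX/../../OO
[XX/O./../O.] X move#3: (1,1):-1/XX/OX/../O., (2,0):+0/XX/O./X./O.*, (2,1):-1/XX/O./.X/O., (3,1):-1/XX/O./../OX
[XX/O./X./O.] O move#4: (1,1):+0/XX/OO/X./O.*, (2,1):+0/XX/O./XO/O., (3,1):+0/XX/O./X./OO
[XX/OO/X./O.] X move#5: (2,1):+0/XX/OO/XX/O.*, (3,1):+0/XX/OO/X./OX
[XX/OO/XX/O.] O move#6: (3,1):+0/XX/OO/XX/OO*
[XX/OO/XX/OO] end (terminal +0, X#7); searched X./../../O. to 6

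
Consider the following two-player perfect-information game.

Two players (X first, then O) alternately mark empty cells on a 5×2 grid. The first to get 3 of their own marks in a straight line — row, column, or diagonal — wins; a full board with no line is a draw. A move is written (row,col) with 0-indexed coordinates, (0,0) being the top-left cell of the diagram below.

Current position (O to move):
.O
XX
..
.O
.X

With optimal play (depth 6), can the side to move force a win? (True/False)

p1 O@[.O/XX/../.O/.X]: (0,0)[OO/XX/../.O/.X]+0* (2,0)[.O/XX/O./.O/.X]+0 (2,1)[.O/XX/.O/.O/.X]-1 (3,0)[.O/XX/../OO/.X]+0 (4,0)[.O/XX/../.O/OX]-1
p2 X@[OO/XX/../.O/.X]: (2,0)[OO/XX/X./.O/.X]+0* (2,1)[OO/XX/.X/.O/.X]+0 (3,0)[OO/XX/../XO/.X]+0 (4,0)[OO/XX/../.O/XX]+0
p3 O@[OO/XX/X./.O/.X]: (2,1)[OO/XX/XO/.O/.X]-1 (3,0)[OO/XX/X./OO/.X]+0* (4,0)[OO/XX/X./.O/OX]-1
p4 X@[OO/XX/X./OO/.X]: (2,1)[OO/XX/XX/OO/.X]+0* (4,0)[OO/XX/X./OO/XX]+0
p5 O@[OO/XX/XX/OO/.X]: (4,0)[OO/XX/XX/OO/OX]+0*
p6 X@[OO/XX/XX/OO/OX] terminal +0; root [.O/XX/../.O/.X] d6

O winning at [.O/XX/../.O/.X]: False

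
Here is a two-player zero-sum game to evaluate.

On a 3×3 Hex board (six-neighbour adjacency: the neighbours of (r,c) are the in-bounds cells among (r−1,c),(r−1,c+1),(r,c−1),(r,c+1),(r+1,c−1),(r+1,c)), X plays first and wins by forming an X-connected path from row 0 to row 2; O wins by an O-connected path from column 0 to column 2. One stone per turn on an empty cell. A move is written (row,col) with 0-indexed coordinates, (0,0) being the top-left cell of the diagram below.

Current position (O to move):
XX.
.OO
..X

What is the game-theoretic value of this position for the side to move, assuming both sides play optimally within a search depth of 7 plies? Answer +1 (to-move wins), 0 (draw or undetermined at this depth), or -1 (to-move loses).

ply 1, O at XX./.OO/..X | (0,2)=+1→XXO/.OO/..X*; (1,0)=+1→XX./OOO/..X; (2,0)=+1→XX./.OO/O.X; (2,1)=+1→XX./.OO/.OX
ply 2, X at XXO/.OO/..X | (1,0)=-1→XXO/XOO/..X*; (2,0)=-1→XXO/.OO/X.X; (2,1)=-1→XXO/.OO/.XX
ply 3, O at XXO/XOO/..X | (2,0)=+1→XXO/XOO/O.X*; (2,1)=-1→XXO/XOO/.OX
ply 4: XXO/XOO/O.X is terminal -1 (X); from XX./.OO/..X depth 7

value(XX./.OO/..X, O) = +1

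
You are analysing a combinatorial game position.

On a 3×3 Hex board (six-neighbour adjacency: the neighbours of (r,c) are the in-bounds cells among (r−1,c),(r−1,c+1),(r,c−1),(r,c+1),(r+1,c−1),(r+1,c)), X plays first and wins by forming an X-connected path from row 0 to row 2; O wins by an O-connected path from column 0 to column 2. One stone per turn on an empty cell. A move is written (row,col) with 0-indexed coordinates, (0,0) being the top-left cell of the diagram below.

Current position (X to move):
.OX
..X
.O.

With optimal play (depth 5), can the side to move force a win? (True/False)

p1 X@[.OX/..X/.O.]: (0,0)[XOX/..X/.O.]+1* (1,0)[.OX/X.X/.O.]+1 (1,1)[.OX/.XX/.O.]+1 (2,0)[.OX/..X/XO.]+1 (2,2)[.OX/..X/.OX]+1
p2 O@[XOX/..X/.O.]: (1,0)[XOX/O.X/.O.]-1* (1,1)[XOX/.OX/.O.]-1 (2,0)[XOX/..X/OO.]-1 (2,2)[XOX/..X/.OO]-1
p3 X@[XOX/O.X/.O.]: (1,1)[XOX/OXX/.O.]+1* (2,0)[XOX/O.X/XO.]+1 (2,2)[XOX/O.X/.OX]+1
p4 O@[XOX/OXX/.O.]: (2,0)[XOX/OXX/OO.]-1* (2,2)[XOX/OXX/.OO]-1
p5 X@[XOX/OXX/OO.]: (2,2)[XOX/OXX/OOX]+1*
p6 O@[XOX/OXX/OOX] terminal -1; root [.OX/..X/.O.] d5

X winning at [.OX/..X/.O.]: True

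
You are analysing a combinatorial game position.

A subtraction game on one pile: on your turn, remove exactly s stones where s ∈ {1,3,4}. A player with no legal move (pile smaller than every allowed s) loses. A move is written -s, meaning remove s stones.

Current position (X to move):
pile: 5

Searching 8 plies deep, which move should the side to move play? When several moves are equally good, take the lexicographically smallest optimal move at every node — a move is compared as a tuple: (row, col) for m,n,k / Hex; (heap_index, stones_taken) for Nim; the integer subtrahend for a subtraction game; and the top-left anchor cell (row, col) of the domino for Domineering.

[5] X move#1: -1:-1/4, -3:+1/2*, -4:-1/1
[2] O move#2: -1:-1/1*
[1] X move#3: -1:+1/0*
[0] end (terminal -1, O#4); searched 5 to 8

X's best at [5]: -3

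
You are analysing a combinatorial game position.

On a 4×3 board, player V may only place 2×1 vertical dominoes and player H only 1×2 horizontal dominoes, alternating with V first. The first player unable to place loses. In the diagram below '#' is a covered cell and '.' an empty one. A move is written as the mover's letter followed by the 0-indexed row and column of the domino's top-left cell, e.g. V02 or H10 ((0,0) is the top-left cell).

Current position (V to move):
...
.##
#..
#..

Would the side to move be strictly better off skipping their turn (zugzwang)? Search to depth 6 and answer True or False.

zugzwang(.../.##/#../#.., V) = False

p1 V@[.../.##/#../#..]: V00[#../###/#../#..]-1 V21[.../.##/##./##.]+1* V22[.../.##/#.#/#.#]+1
p2 H@[.../.##/##./##.]: H00[##./.##/##./##.]-1* H01[.##/.##/##./##.]-1
p3 V@[##./.##/##./##.]: V22[##./.##/###/###]+1*
p4 H@[##./.##/###/###] terminal -1; root [.../.##/#../#..] d6
suppose V passes — search the same position with H to move:
pass> p1 H@[.../.##/#../#..]: H00[##./.##/#../#..]-1 H01[.##/.##/#../#..]-1 H21[.../.##/###/#..]+1* H31[.../.##/#../###]+1
pass> p2 V@[.../.##/###/#..]: V00[#../###/###/#..]-1*
pass> p3 H@[#../###/###/#..]: H01[###/###/###/#..]+1* H31[#../###/###/###]+1
pass> p4 V@[###/###/###/#..] terminal -1; root [.../.##/#../#..] d6
for V: play +1, pass -1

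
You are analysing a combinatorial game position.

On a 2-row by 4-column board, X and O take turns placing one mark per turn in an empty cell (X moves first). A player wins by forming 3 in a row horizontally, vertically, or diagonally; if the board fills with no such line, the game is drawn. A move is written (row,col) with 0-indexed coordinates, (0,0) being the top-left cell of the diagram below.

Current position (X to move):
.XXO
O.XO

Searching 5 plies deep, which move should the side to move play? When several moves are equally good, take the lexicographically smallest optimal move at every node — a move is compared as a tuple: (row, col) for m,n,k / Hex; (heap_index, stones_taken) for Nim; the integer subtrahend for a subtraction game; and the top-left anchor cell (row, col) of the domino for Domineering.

X's best at [.XXO/O.XO]: (0,0)

ply 1, X at .XXO/O.XO | (0,0)=+1→XXXO/O.XO*; (1,1)=+0→.XXO/OXXO
ply 2: XXXO/O.XO is terminal -1 (O); from .XXO/O.XO depth 5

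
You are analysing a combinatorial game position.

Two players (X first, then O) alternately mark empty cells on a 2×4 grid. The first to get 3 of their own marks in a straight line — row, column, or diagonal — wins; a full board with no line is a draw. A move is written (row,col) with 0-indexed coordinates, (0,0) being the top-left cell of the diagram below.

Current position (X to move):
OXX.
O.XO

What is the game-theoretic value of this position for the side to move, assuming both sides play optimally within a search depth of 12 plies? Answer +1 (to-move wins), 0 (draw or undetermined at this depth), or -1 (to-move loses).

p1 X@[OXX./O.XO]: (0,3)[OXXX/O.XO]+1* (1,1)[OXX./OXXO]+0
p2 O@[OXXX/O.XO] terminal -1; root [OXX./O.XO] d12

value(OXX./O.XO, X) = +1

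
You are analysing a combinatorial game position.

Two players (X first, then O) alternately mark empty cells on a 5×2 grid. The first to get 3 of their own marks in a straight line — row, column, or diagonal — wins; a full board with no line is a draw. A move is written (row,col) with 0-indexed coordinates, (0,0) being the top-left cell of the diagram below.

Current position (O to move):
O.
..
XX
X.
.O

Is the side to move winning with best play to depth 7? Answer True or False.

O winning at [O./../XX/X./.O]: False

p1 O@[O./../XX/X./.O]: (0,1)[OO/../XX/X./.O]-1* (1,0)[O./O./XX/X./.O]-1 (1,1)[O./.O/XX/X./.O]-1 (3,1)[O./../XX/XO/.O]-1 (4,0)[O./../XX/X./OO]-1
p2 X@[OO/../XX/X./.O]: (1,0)[OO/X./XX/X./.O]+1* (1,1)[OO/.X/XX/X./.O]+1 (3,1)[OO/../XX/XX/.O]+1 (4,0)[OO/../XX/X./XO]+1
p3 O@[OO/X./XX/X./.O] terminal -1; root [O./../XX/X./.O] d7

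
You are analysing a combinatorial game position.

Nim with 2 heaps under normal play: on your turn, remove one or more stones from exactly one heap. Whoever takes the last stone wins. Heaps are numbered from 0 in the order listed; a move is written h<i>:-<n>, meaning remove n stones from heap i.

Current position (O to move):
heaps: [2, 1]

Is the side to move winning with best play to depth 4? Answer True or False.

p1 O@[(2,1)]: h0:-1[(1,1)]+1* h0:-2[(0,1)]-1 h1:-1[(2,0)]-1
p2 X@[(1,1)]: h0:-1[(0,1)]-1* h1:-1[(1,0)]-1
p3 O@[(0,1)]: h1:-1[(0,0)]+1*
p4 X@[(0,0)] terminal -1; root [(2,1)] d4

O winning at [(2,1)]: True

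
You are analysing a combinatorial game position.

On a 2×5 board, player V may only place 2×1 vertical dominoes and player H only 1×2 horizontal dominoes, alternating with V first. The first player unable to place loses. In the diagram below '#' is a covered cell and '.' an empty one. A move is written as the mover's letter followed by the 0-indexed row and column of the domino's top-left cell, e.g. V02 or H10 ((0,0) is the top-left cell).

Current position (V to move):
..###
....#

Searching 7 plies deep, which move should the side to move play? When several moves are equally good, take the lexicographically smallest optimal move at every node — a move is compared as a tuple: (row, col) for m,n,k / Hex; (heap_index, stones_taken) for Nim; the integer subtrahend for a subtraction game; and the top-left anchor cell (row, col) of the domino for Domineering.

V's best at [..###/....#]: V01

ply 1, V at ..###/....# | V00=-1→#.###/#...#; V01=+1→.####/.#..#*
ply 2, H at .####/.#..# | H12=-1→.####/.####*
ply 3, V at .####/.#### | V00=+1→#####/#####*
ply 4: #####/##### is terminal -1 (H); from ..###/....# depth 7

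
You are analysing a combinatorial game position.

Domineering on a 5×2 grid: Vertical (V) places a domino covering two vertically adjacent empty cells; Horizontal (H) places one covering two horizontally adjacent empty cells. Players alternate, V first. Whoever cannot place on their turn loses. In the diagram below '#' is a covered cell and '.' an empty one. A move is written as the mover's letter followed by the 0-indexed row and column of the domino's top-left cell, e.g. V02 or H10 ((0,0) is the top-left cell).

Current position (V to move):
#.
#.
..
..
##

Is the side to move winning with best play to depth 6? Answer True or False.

V winning at [#./#./../../##]: True

[#./#./../../##] V move#1: V01:-1/##/##/../../##, V11:-1/#./##/.#/../##, V20:+1/#./#./#./#./##*, V21:+1/#./#./.#/.#/##
[#./#./#./#./##] end (terminal -1, H#2); searched #./#./../../## to 6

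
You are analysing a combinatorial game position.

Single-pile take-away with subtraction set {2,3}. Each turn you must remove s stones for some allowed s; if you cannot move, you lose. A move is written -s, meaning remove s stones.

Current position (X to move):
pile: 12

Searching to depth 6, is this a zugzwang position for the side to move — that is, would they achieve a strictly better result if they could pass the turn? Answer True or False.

[12] X move#1: -2:+1/10*, -3:-1/9
[10] O move#2: -2:-1/8*, -3:-1/7
[8] X move#3: -2:+1/6*, -3:+1/5
[6] O move#4: -2:-1/4*, -3:-1/3
[4] X move#5: -2:-1/2, -3:+1/1*
[1] end (terminal -1, O#6); searched 12 to 6
suppose X passes — search the same position with O to move:
pass> [12] O move#1: -2:+1/10*, -3:-1/9
pass> [10] X move#2: -2:-1/8*, -3:-1/7
pass> [8] O move#3: -2:+1/6*, -3:+1/5
pass> [6] X move#4: -2:-1/4*, -3:-1/3
pass> [4] O move#5: -2:-1/2, -3:+1/1*
pass> [1] end (terminal -1, X#6); searched 12 to 6
for X: play +1, pass -1

zugzwang(12, X) = False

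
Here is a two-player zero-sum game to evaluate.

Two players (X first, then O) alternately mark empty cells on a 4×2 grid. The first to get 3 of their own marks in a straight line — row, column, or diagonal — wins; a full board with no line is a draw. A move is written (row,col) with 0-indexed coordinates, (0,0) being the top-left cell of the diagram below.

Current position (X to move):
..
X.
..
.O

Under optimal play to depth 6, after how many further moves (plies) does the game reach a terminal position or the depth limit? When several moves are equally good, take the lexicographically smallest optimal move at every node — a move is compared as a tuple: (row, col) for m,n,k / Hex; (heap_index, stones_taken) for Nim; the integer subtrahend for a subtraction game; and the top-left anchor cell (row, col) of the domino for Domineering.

PV length from [../X./../.O]: 3 plies

[../X./../.O] X move#1: (0,0):+0/X./X./../.O, (0,1):+0/.X/X./../.O, (1,1):+0/../XX/../.O, (2,0):+1/../X./X./.O*, (2,1):+0/../X./.X/.O, (3,0):+0/../X./../XO
[../X./X./.O] O move#2: (0,0):-1/O./X./X./.O*, (0,1):-1/.O/X./X./.O, (1,1):-1/../XO/X./.O, (2,1):-1/../X./XO/.O, (3,0):-1/../X./X./OO
[O./X./X./.O] X move#3: (0,1):+0/OX/X./X./.O, (1,1):+0/O./XX/X./.O, (2,1):+0/O./X./XX/.O, (3,0):+1/O./X./X./XO*
[O./X./X./XO] end (terminal -1, O#4); searched ../X./../.O to 6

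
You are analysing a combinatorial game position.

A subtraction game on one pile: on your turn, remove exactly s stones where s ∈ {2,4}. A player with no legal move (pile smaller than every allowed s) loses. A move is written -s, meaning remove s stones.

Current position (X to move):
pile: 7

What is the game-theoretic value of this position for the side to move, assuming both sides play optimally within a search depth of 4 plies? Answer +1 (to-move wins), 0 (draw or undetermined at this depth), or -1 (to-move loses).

[7] X move#1: -2:-1/5*, -4:-1/3
[5] O move#2: -2:-1/3, -4:+1/1*
[1] end (terminal -1, X#3); searched 7 to 4

value(7, X) = -1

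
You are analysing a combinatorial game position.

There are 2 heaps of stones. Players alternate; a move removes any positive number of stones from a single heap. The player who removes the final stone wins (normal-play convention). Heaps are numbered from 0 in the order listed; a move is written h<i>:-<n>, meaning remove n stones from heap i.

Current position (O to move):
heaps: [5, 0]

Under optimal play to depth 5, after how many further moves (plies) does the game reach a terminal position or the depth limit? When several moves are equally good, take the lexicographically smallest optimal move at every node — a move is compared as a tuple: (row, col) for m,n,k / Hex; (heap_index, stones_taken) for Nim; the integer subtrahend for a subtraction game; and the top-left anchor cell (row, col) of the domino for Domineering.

[(5,0)] O move#1: h0:-1:-1/(4,0), h0:-2:-1/(3,0), h0:-3:-1/(2,0), h0:-4:-1/(1,0), h0:-5:+1/(0,0)*
[(0,0)] end (terminal -1, X#2); searched (5,0) to 5

PV length from [(5,0)]: 1 ply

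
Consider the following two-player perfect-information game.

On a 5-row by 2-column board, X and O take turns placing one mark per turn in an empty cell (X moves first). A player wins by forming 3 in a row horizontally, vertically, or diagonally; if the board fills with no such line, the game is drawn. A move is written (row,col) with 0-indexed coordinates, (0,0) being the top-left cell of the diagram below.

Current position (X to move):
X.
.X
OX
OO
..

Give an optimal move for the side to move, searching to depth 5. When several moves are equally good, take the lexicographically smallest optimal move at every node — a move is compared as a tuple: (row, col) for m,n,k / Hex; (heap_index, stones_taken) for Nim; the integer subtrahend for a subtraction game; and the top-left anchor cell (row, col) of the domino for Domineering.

X's best at [X./.X/OX/OO/..]: (0,1)

[X./.X/OX/OO/..] X move#1: (0,1):+1/XX/.X/OX/OO/..*, (1,0):-1/X./XX/OX/OO/.., (4,0):-1/X./.X/OX/OO/X., (4,1):-1/X./.X/OX/OO/.X
[XX/.X/OX/OO/..] end (terminal -1, O#2); searched X./.X/OX/OO/.. to 5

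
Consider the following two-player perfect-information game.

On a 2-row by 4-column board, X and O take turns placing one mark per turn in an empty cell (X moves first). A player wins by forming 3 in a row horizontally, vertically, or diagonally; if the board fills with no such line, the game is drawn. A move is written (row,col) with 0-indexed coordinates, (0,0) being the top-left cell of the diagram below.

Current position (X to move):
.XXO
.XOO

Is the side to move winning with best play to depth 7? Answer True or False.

X winning at [.XXO/.XOO]: True

[.XXO/.XOO] X move#1: (0,0):+1/XXXO/.XOO*, (1,0):+0/.XXO/XXOO
[XXXO/.XOO] end (terminal -1, O#2); searched .XXO/.XOO to 7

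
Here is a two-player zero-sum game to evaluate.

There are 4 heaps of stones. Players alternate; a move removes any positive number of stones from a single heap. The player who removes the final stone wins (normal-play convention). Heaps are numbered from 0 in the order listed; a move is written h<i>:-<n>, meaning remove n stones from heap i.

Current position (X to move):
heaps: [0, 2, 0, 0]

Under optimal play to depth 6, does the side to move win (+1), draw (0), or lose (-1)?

value((0,2,0,0), X) = +1

[(0,2,0,0)] X move#1: h1:-1:-1/(0,1,0,0), h1:-2:+1/(0,0,0,0)*
[(0,0,0,0)] end (terminal -1, O#2); searched (0,2,0,0) to 6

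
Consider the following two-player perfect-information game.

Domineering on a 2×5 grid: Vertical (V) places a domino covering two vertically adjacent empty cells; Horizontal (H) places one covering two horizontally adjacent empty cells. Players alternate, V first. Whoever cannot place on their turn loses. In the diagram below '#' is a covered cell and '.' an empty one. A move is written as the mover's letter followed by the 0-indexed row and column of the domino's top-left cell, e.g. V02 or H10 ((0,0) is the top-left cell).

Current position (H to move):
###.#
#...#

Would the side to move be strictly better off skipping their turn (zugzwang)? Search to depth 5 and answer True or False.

zugzwang(###.#/#...#, H) = False

p1 H@[###.#/#...#]: H11[###.#/###.#]-1 H12[###.#/#.###]+1*
p2 V@[###.#/#.###] terminal -1; root [###.#/#...#] d5
if H skipped the turn, V would face:
~ p1 V@[###.#/#...#]: V03[#####/#..##]-1*
~ p2 H@[#####/#..##]: H11[#####/#####]+1*
~ p3 V@[#####/#####] terminal -1; root [###.#/#...#] d5
compare (H): move=+1 vs pass=+1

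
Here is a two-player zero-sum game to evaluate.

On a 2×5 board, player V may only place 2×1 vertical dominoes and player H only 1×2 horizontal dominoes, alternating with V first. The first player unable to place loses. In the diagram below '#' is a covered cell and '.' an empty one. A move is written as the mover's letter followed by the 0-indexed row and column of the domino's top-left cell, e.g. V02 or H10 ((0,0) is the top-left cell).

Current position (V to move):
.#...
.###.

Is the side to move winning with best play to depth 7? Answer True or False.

V winning at [.#.../.###.]: True

[.#.../.###.] V move#1: V00:-1/##.../####., V04:+1/.#..#/.####*
[.#..#/.####] H move#2: H02:-1/.####/.####*
[.####/.####] V move#3: V00:+1/#####/#####*
[#####/#####] end (terminal -1, H#4); searched .#.../.###. to 7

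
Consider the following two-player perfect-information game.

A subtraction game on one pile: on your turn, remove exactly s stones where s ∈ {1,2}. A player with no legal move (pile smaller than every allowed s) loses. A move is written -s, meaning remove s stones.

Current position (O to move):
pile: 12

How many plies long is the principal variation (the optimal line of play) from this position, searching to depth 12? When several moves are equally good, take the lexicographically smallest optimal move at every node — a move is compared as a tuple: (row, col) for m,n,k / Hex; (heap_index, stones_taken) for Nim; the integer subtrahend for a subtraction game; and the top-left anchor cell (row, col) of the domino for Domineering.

[12] O move#1: -1:-1/11*, -2:-1/10
[11] X move#2: -1:-1/10, -2:+1/9*
[9] O move#3: -1:-1/8*, -2:-1/7
[8] X move#4: -1:-1/7, -2:+1/6*
[6] O move#5: -1:-1/5*, -2:-1/4
[5] X move#6: -1:-1/4, -2:+1/3*
[3] O move#7: -1:-1/2*, -2:-1/1
[2] X move#8: -1:-1/1, -2:+1/0*
[0] end (terminal -1, O#9); searched 12 to 12

PV length from [12]: 8 plies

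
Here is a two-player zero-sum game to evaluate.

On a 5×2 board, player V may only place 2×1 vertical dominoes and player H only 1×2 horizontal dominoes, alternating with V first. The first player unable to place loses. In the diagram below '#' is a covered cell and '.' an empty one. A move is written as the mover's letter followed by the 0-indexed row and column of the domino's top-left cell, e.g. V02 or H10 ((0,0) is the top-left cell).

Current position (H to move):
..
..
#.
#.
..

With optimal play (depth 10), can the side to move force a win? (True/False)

H winning at [../../#./#./..]: True

p1 H@[../../#./#./..]: H00[##/../#./#./..]+1* H10[../##/#./#./..]+1 H40[../../#./#./##]-1
p2 V@[##/../#./#./..]: V11[##/.#/##/#./..]-1* V21[##/../##/##/..]-1 V31[##/../#./##/.#]-1
p3 H@[##/.#/##/#./..]: H40[##/.#/##/#./##]+1*
p4 V@[##/.#/##/#./##] terminal -1; root [../../#./#./..] d10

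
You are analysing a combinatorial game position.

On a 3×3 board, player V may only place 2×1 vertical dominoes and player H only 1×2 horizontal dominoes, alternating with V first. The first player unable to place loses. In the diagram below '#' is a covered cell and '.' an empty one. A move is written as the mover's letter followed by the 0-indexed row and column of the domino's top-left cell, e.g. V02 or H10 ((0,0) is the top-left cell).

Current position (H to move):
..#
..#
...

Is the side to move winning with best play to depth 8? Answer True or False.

[..#/..#/...] H move#1: H00:-1/###/..#/..., H10:+1/..#/###/...*, H20:-1/..#/..#/##., H21:-1/..#/..#/.##
[..#/###/...] end (terminal -1, V#2); searched ..#/..#/... to 8

H winning at [..#/..#/...]: True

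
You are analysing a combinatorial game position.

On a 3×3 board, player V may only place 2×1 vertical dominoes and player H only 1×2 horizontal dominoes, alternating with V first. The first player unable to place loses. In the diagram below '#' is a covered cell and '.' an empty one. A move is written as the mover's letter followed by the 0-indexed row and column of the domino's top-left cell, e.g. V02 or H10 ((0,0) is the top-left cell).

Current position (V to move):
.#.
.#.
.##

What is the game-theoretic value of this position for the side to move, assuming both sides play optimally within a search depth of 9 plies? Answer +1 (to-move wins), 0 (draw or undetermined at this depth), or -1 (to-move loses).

ply 1, V at .#./.#./.## | V00=+1→##./##./.##*; V02=+1→.##/.##/.##; V10=+1→.#./##./###
ply 2: ##./##./.## is terminal -1 (H); from .#./.#./.## depth 9

value(.#./.#./.##, V) = +1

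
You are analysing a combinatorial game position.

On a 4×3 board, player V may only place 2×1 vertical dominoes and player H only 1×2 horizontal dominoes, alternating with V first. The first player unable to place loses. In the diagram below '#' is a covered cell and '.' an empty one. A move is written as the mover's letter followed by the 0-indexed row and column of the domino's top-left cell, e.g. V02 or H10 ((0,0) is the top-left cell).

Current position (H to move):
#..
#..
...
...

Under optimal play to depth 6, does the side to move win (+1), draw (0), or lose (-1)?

[#../#../.../...] H move#1: H01:-1/###/#../.../...*, H11:-1/#../###/.../..., H20:-1/#../#../##./..., H21:-1/#../#../.##/..., H30:-1/#../#../.../##., H31:-1/#../#../.../.##
[###/#../.../...] V move#2: V11:+1/###/##./.#./...*, V12:-1/###/#.#/..#/..., V20:-1/###/#../#../#.., V21:+1/###/#../.#./.#., V22:-1/###/#../..#/..#
[###/##./.#./...] H move#3: H30:-1/###/##./.#./##.*, H31:-1/###/##./.#./.##
[###/##./.#./##.] V move#4: V12:+1/###/###/.##/##.*, V22:+1/###/##./.##/###
[###/###/.##/##.] end (terminal -1, H#5); searched #../#../.../... to 6

value(#../#../.../..., H) = -1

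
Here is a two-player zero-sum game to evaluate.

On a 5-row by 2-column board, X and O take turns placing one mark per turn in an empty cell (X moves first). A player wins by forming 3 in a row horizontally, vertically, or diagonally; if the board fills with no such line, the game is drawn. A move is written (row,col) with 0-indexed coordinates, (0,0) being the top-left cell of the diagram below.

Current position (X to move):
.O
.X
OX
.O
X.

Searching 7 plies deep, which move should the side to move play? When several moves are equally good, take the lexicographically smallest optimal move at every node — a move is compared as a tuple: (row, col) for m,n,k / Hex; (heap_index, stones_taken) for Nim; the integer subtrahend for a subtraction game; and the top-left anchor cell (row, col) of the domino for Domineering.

X's best at [.O/.X/OX/.O/X.]: (0,0)

ply 1, X at .O/.X/OX/.O/X. | (0,0)=+0→XO/.X/OX/.O/X.*; (1,0)=+0→.O/XX/OX/.O/X.; (3,0)=+0→.O/.X/OX/XO/X.; (4,1)=-1→.O/.X/OX/.O/XX
ply 2, O at XO/.X/OX/.O/X. | (1,0)=+0→XO/OX/OX/.O/X.*; (3,0)=+0→XO/.X/OX/OO/X.; (4,1)=+0→XO/.X/OX/.O/XO
ply 3, X at XO/OX/OX/.O/X. | (3,0)=+0→XO/OX/OX/XO/X.*; (4,1)=-1→XO/OX/OX/.O/XX
ply 4, O at XO/OX/OX/XO/X. | (4,1)=+0→XO/OX/OX/XO/XO*
ply 5: XO/OX/OX/XO/XO is terminal +0 (X); from .O/.X/OX/.O/X. depth 7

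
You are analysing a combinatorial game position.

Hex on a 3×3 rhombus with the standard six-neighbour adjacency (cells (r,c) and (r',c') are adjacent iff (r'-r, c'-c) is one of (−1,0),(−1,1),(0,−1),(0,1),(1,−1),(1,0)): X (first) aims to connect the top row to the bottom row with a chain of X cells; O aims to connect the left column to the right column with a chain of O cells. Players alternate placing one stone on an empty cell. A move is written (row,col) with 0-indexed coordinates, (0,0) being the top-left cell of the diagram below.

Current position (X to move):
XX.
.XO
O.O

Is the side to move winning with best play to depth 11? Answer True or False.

[XX./.XO/O.O] X move#1: (0,2):-1/XXX/.XO/O.O, (1,0):-1/XX./XXO/O.O, (2,1):+1/XX./.XO/OXO*
[XX./.XO/OXO] end (terminal -1, O#2); searched XX./.XO/O.O to 11

X winning at [XX./.XO/O.O]: True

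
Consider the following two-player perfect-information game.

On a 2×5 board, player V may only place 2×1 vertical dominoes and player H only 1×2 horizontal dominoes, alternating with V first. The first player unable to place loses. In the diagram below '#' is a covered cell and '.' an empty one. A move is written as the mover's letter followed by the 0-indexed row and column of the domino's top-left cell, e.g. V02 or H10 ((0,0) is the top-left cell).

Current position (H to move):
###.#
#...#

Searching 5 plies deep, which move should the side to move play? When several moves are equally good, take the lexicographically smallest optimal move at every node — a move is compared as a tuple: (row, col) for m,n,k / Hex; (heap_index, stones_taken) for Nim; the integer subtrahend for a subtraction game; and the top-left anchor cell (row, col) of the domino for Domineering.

ply 1, H at ###.#/#...# | H11=-1→###.#/###.#; H12=+1→###.#/#.###*
ply 2: ###.#/#.### is terminal -1 (V); from ###.#/#...# depth 5

H's best at [###.#/#...#]: H12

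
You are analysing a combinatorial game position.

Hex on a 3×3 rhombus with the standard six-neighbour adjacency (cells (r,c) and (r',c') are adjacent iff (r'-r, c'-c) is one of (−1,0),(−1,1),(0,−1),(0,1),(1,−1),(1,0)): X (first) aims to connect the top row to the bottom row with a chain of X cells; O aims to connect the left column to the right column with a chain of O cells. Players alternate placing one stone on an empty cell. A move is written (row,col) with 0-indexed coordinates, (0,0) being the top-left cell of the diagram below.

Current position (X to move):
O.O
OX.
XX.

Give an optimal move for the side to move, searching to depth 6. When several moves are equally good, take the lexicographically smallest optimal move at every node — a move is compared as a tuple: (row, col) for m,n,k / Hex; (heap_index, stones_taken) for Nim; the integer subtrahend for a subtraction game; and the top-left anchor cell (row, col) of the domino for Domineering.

X's best at [O.O/OX./XX.]: (0,1)

p1 X@[O.O/OX./XX.]: (0,1)[OXO/OX./XX.]+1* (1,2)[O.O/OXX/XX.]-1 (2,2)[O.O/OX./XXX]-1
p2 O@[OXO/OX./XX.] terminal -1; root [O.O/OX./XX.] d6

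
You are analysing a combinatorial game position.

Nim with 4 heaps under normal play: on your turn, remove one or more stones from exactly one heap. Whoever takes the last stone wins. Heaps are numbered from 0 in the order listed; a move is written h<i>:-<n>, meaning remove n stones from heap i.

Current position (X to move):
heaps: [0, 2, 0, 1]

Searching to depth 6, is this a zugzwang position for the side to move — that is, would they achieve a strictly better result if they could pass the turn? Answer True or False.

zugzwang((0,2,0,1), X) = False

[(0,2,0,1)] X move#1: h1:-1:+1/(0,1,0,1)*, h1:-2:-1/(0,0,0,1), h3:-1:-1/(0,2,0,0)
[(0,1,0,1)] O move#2: h1:-1:-1/(0,0,0,1)*, h3:-1:-1/(0,1,0,0)
[(0,0,0,1)] X move#3: h3:-1:+1/(0,0,0,0)*
[(0,0,0,0)] end (terminal -1, O#4); searched (0,2,0,1) to 6
pass branch (O moves first from the same position):
  | [(0,2,0,1)] O move#1: h1:-1:+1/(0,1,0,1)*, h1:-2:-1/(0,0,0,1), h3:-1:-1/(0,2,0,0)
  | [(0,1,0,1)] X move#2: h1:-1:-1/(0,0,0,1)*, h3:-1:-1/(0,1,0,0)
  | [(0,0,0,1)] O move#3: h3:-1:+1/(0,0,0,0)*
  | [(0,0,0,0)] end (terminal -1, X#4); searched (0,2,0,1) to 6
X moving scores +1; X passing scores -1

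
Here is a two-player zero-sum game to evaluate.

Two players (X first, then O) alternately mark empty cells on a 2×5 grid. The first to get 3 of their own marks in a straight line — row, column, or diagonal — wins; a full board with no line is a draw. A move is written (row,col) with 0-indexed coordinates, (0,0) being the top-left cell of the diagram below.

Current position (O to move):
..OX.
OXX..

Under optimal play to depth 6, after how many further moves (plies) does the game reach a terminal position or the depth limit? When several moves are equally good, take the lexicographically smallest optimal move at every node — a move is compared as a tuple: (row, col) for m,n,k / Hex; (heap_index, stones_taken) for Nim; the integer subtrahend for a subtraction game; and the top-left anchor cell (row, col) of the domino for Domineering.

PV length from [..OX./OXX..]: 5 plies

[..OX./OXX..] O move#1: (0,0):-1/O.OX./OXX.., (0,1):-1/.OOX./OXX.., (0,4):-1/..OXO/OXX.., (1,3):+0/..OX./OXXO.*, (1,4):-1/..OX./OXX.O
[..OX./OXXO.] X move#2: (0,0):+0/X.OX./OXXO.*, (0,1):+0/.XOX./OXXO., (0,4):+0/..OXX/OXXO., (1,4):+0/..OX./OXXOX
[X.OX./OXXO.] O move#3: (0,1):+0/XOOX./OXXO.*, (0,4):+0/X.OXO/OXXO., (1,4):+0/X.OX./OXXOO
[XOOX./OXXO.] X move#4: (0,4):+0/XOOXX/OXXO.*, (1,4):+0/XOOX./OXXOX
[XOOXX/OXXO.] O move#5: (1,4):+0/XOOXX/OXXOO*
[XOOXX/OXXOO] end (terminal +0, X#6); searched ..OX./OXX.. to 6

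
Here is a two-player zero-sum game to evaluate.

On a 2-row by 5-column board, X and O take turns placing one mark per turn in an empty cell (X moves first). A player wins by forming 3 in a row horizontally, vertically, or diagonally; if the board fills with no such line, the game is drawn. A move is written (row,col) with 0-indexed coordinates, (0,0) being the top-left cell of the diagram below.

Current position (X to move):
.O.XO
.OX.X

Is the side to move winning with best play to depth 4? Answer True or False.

[.O.XO/.OX.X] X move#1: (0,0):+0/XO.XO/.OX.X, (0,2):+0/.OXXO/.OX.X, (1,0):+0/.O.XO/XOX.X, (1,3):+1/.O.XO/.OXXX*
[.O.XO/.OXXX] end (terminal -1, O#2); searched .O.XO/.OX.X to 4

X winning at [.O.XO/.OX.X]: True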